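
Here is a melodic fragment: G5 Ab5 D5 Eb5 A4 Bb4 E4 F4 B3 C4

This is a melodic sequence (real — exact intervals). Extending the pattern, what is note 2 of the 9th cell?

E2

Grouping in 2s, the 2nd note of each cell is Ab5, Eb5, Bb4, F4, C4.
Each moves down a 4th. Continuing: G3 → D3 → A2 → E2.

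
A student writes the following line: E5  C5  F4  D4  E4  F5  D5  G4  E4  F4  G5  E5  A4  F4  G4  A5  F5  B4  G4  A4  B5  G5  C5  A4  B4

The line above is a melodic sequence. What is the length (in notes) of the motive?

Try groups of 5 (5 cells in 25 notes):
E5 C5 F4 D4 E4 | F5 D5 G4 E4 F4 | G5 E5 A4 F4 G4 | A5 F5 B4 G4 A4 | B5 G5 C5 A4 B4
Each cell is the previous one up a 2nd — so the unit is 5 notes.

5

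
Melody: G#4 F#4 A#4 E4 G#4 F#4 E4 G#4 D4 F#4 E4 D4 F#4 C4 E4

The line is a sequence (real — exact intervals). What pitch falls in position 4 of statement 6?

Gb3

The unit is 5 notes. Position-4 pitches of the 3 shown cells: E4, D4, C4.
Extending down a 2nd: Bb3 → Ab3 → Gb3.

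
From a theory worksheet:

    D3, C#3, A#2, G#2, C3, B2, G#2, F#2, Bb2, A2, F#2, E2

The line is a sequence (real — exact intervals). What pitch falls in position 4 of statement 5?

Grouping in 4s, the 4th note of each cell is G#2, F#2, E2.
Carrying that down a 2nd forward: D2 → C2.

C2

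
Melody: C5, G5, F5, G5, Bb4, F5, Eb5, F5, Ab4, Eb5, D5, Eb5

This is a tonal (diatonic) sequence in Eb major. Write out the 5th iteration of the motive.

F4 C5 Bb4 C5

The 4-note cells begin on C5, Bb4, Ab4 — each down a 2nd from the last.
Extending down a 2nd: G4 → F4.
So cell 5 is F4 C5 Bb4 C5.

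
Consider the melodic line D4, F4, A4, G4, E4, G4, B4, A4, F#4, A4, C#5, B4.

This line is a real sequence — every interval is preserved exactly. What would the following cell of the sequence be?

Taking 4-note groups, the heads are D4, E4, F#4: the pattern moves up a 2nd.
So cell 4 is G#4 B4 D#5 C#5.

G#4 B4 D#5 C#5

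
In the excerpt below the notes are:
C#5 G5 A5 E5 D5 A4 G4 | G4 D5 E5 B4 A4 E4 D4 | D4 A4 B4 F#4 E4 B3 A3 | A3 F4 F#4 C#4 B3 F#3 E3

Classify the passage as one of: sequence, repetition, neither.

neither

Note 2 of cell 4 is F4; if this were a sequence it would be E4. No unit length gives a consistent transposition pattern.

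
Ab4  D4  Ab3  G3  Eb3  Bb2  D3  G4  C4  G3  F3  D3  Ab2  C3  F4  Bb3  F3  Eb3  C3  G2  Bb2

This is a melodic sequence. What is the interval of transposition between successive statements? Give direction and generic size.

With a 7-note motive the entries are Ab4, G4, F4, each down a 2nd from the previous.
From Ab4 to G4: down a 2nd.

down a 2nd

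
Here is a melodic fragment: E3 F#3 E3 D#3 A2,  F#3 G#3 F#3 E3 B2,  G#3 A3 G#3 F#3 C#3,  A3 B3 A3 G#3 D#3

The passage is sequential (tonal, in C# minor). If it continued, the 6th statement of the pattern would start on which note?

Taking 5-note groups, the heads are E3, F#3, G#3, A3: the pattern moves up a 2nd.
Continuing: B3 → C#4. Statement 6 starts on C#4.

C#4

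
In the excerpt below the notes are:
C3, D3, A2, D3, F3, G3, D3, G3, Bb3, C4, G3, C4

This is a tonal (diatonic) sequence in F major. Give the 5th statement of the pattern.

A4 Bb4 F4 Bb4

With a 4-note motive the entries are C3, F3, Bb3, each up a 4th from the previous.
Carrying on: E4 → A4.
From A4 the diatonic shape gives A4 Bb4 F4 Bb4.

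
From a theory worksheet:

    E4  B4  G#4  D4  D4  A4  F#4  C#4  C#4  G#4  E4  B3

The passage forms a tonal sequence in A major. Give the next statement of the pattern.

Unit = 4 notes; the statements start on E4, D4, C#4, moving down a 2nd each time.
From B3 the diatonic shape gives B3 F#4 D4 A3.

B3 F#4 D4 A3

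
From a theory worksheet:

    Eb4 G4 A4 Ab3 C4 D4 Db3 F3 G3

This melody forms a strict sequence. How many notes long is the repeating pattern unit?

3

There are 9 notes; a 3-note unit gives 3 cells:
Eb4 G4 A4 | Ab3 C4 D4 | Db3 F3 G3
That's a consistent down a 5th shift per cell, and no other grouping gives one.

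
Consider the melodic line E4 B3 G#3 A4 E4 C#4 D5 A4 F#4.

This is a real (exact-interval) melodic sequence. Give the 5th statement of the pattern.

Unit = 3 notes; the statements start on E4, A4, D5, moving up a 4th each time.
Continuing the starts: G5 → C6.
So cell 5 is C6 G5 E5.

C6 G5 E5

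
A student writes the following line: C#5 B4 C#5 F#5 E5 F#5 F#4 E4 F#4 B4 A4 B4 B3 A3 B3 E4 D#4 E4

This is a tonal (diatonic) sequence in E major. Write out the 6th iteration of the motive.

Unit = 6 notes; the statements start on C#5, F#4, B3, moving down a 5th each time.
Extending down a 5th: E3 → A2 → D#2.
Statement 6 starts on D#2 and keeps the same diatonic contour: D#2 C#2 D#2 G#2 F#2 G#2.

D#2 C#2 D#2 G#2 F#2 G#2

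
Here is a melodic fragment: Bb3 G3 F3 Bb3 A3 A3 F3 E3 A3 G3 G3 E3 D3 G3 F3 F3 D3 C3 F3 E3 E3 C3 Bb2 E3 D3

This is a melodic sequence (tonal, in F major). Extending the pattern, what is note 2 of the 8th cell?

G2

Grouping in 5s, the 2nd note of each cell is G3, F3, E3, D3, C3.
Extending down a 2nd: Bb2 → A2 → G2.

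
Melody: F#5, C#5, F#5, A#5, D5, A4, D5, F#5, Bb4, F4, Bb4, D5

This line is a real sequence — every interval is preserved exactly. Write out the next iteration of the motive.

Unit = 4 notes; the statements start on F#5, D5, Bb4, moving down a 3rd each time.
Statement 4 starts on Gb4 and keeps the same exact contour: Gb4 Db4 Gb4 Bb4.

Gb4 Db4 Gb4 Bb4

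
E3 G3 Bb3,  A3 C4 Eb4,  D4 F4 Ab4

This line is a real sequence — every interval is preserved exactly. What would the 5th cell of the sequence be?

Unit = 3 notes; the statements start on E3, A3, D4, moving up a 4th each time.
Extending up a 4th: G4 → C5.
Statement 5 starts on C5 and keeps the same exact contour: C5 Eb5 Gb5.

C5 Eb5 Gb5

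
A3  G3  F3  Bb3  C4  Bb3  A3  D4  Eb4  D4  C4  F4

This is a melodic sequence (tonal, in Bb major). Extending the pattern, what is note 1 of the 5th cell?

Bb4

With 4-note cells, note 1 of each statement runs A3, C4, Eb4.
Carrying that up a 3rd forward: G4 → Bb4.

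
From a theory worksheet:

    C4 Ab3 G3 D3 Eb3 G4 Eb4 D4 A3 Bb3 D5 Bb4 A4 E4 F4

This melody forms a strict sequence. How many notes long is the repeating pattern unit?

5

15 notes total. Splitting into 3 groups of 5:
C4 Ab3 G3 D3 Eb3 | G4 Eb4 D4 A3 Bb3 | D5 Bb4 A4 E4 F4
Every group is a transposition up a 5th of the one before; no shorter unit works.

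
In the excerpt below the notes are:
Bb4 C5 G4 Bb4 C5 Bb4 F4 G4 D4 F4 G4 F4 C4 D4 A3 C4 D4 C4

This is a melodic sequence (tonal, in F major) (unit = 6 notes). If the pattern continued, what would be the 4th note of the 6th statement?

The unit is 6 notes. Position-4 pitches of the 3 shown cells: Bb4, F4, C4.
Each moves down a 4th. Continuing: G3 → D3 → A2.

A2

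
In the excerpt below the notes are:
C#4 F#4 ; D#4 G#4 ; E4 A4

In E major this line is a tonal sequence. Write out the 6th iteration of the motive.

Taking 2-note groups, the heads are C#4, D#4, E4: the pattern moves up a 2nd.
Carrying on: F#4 → G#4 → A4.
So cell 6 is A4 D#5.

A4 D#5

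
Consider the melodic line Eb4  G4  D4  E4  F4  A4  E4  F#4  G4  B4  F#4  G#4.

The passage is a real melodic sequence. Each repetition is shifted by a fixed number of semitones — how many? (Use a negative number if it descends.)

2

Taking 4-note groups, the heads are Eb4, F4, G4: the pattern moves up a 2nd.
Counting half-steps from Eb4 to F4: 2.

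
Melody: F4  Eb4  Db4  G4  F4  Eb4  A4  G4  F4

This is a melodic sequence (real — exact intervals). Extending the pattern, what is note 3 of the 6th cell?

With 3-note cells, note 3 of each statement runs Db4, Eb4, F4.
Each moves up a 2nd. Continuing: G4 → A4 → B4.

B4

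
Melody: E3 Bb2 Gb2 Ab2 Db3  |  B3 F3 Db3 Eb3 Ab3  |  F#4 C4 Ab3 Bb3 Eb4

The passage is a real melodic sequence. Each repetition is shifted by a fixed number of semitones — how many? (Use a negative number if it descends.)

7

With a 5-note motive the entries are E3, B3, F#4, each up a 5th from the previous.
E3→B3 is 59 − 52 = 7 semitones.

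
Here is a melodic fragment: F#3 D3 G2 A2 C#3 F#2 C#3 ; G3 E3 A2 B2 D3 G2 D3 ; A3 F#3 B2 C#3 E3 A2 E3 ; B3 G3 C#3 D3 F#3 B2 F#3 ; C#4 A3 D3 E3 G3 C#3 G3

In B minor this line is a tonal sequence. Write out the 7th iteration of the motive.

E4 C#4 F#3 G3 B3 E3 B3

With a 7-note motive the entries are F#3, G3, A3, B3, C#4, each up a 2nd from the previous.
Extending up a 2nd: D4 → E4.
Statement 7 starts on E4 and keeps the same diatonic contour: E4 C#4 F#3 G3 B3 E3 B3.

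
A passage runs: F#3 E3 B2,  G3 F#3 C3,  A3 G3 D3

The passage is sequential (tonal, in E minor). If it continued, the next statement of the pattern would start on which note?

Unit = 3 notes; the statements start on F#3, G3, A3, moving up a 2nd each time.
One more step up a 2nd gives B3.

B3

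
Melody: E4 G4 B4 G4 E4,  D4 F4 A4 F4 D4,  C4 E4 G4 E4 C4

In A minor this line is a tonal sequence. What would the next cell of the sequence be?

B3 D4 F4 D4 B3

With a 5-note motive the entries are E4, D4, C4, each down a 2nd from the previous.
From B3 the diatonic shape gives B3 D4 F4 D4 B3.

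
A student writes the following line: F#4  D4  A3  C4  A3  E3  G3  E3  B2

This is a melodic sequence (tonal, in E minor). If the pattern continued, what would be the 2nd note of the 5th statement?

F#2

With 3-note cells, note 2 of each statement runs D4, A3, E3.
Carrying that down a 4th forward: B2 → F#2.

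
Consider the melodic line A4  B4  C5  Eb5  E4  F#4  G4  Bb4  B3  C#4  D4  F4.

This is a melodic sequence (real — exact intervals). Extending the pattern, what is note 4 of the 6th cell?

With 4-note cells, note 4 of each statement runs Eb5, Bb4, F4.
Extending down a 4th: C4 → G3 → D3.

D3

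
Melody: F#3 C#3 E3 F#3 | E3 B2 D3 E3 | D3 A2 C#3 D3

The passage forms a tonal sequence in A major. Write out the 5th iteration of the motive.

With a 4-note motive the entries are F#3, E3, D3, each down a 2nd from the previous.
Continuing the starts: C#3 → B2.
From B2 the diatonic shape gives B2 F#2 A2 B2.

B2 F#2 A2 B2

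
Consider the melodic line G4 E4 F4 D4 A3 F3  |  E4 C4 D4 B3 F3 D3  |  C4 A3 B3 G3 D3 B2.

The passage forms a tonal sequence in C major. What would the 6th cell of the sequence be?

D3 B2 C3 A2 E2 C2

Taking 6-note groups, the heads are G4, E4, C4: the pattern moves down a 3rd.
Continuing the starts: A3 → F3 → D3.
So cell 6 is D3 B2 C3 A2 E2 C2.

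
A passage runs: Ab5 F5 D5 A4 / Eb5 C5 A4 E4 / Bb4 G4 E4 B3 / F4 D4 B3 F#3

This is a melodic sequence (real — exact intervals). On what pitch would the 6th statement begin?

G3

Taking 4-note groups, the heads are Ab5, Eb5, Bb4, F4: the pattern moves down a 4th.
Continuing: C4 → G3. Statement 6 starts on G3.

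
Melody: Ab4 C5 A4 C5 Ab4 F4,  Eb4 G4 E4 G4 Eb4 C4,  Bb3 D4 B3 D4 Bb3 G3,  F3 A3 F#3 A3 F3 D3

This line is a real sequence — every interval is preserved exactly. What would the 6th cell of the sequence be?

Taking 6-note groups, the heads are Ab4, Eb4, Bb3, F3: the pattern moves down a 4th.
Extending down a 4th: C3 → G2.
Statement 6 starts on G2 and keeps the same exact contour: G2 B2 G#2 B2 G2 E2.

G2 B2 G#2 B2 G2 E2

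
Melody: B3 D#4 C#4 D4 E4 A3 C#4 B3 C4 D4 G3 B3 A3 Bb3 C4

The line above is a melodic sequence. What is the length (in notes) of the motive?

5

There are 15 notes; a 5-note unit gives 3 cells:
B3 D#4 C#4 D4 E4 | A3 C#4 B3 C4 D4 | G3 B3 A3 Bb3 C4
That's a consistent down a 2nd shift per cell, and no other grouping gives one.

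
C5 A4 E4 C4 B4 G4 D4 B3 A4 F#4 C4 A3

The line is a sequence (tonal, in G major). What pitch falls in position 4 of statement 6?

E3

With 4-note cells, note 4 of each statement runs C4, B3, A3.
Carrying that down a 2nd forward: G3 → F#3 → E3.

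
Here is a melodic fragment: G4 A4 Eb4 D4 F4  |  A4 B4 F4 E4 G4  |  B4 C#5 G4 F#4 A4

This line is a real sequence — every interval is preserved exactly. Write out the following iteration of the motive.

C#5 D#5 A4 G#4 B4

Unit = 5 notes; the statements start on G4, A4, B4, moving up a 2nd each time.
From C#5 the exact shape gives C#5 D#5 A4 G#4 B4.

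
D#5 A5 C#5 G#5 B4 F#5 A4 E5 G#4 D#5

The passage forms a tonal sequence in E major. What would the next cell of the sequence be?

F#4 C#5

Taking 2-note groups, the heads are D#5, C#5, B4, A4, G#4: the pattern moves down a 2nd.
From F#4 the diatonic shape gives F#4 C#5.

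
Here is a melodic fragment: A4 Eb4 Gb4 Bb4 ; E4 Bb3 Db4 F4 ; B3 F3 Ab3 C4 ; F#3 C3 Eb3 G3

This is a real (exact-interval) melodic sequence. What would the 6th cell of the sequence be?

G#2 D2 F2 A2

Unit = 4 notes; the statements start on A4, E4, B3, F#3, moving down a 4th each time.
Extending down a 4th: C#3 → G#2.
Statement 6 starts on G#2 and keeps the same exact contour: G#2 D2 F2 A2.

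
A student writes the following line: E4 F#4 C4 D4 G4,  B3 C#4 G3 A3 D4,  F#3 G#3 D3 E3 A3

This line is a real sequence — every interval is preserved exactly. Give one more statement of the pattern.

C#3 D#3 A2 B2 E3

With a 5-note motive the entries are E4, B3, F#3, each down a 4th from the previous.
From C#3 the exact shape gives C#3 D#3 A2 B2 E3.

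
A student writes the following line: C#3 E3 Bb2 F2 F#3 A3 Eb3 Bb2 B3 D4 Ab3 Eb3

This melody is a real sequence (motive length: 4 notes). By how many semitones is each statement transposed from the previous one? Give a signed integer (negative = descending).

The 4-note cells begin on C#3, F#3, B3 — each up a 4th from the last.
C#3 to F#3 spans +5 semitones.

5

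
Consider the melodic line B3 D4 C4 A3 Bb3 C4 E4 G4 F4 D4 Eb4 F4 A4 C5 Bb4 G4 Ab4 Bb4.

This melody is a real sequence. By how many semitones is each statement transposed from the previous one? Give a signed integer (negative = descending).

5

The 6-note cells begin on B3, E4, A4 — each up a 4th from the last.
B3→E4 is 64 − 59 = 5 semitones.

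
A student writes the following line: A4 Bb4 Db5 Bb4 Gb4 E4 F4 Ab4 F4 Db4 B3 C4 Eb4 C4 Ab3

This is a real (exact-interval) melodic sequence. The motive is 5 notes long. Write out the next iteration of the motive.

F#3 G3 Bb3 G3 Eb3

Unit = 5 notes; the statements start on A4, E4, B3, moving down a 4th each time.
So cell 4 is F#3 G3 Bb3 G3 Eb3.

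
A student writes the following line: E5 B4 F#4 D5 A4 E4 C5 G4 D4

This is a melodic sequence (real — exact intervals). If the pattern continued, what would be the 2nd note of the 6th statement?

Grouping in 3s, the 2nd note of each cell is B4, A4, G4.
Carrying that down a 2nd forward: F4 → Eb4 → Db4.

Db4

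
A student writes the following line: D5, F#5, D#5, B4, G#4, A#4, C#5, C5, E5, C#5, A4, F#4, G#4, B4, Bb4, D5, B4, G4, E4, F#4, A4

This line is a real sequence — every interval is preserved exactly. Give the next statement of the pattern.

Ab4 C5 A4 F4 D4 E4 G4

Taking 7-note groups, the heads are D5, C5, Bb4: the pattern moves down a 2nd.
Statement 4 starts on Ab4 and keeps the same exact contour: Ab4 C5 A4 F4 D4 E4 G4.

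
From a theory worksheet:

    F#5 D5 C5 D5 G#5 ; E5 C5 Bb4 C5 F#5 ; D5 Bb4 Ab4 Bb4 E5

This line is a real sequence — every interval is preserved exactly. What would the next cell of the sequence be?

C5 Ab4 Gb4 Ab4 D5

The 5-note cells begin on F#5, E5, D5 — each down a 2nd from the last.
From C5 the exact shape gives C5 Ab4 Gb4 Ab4 D5.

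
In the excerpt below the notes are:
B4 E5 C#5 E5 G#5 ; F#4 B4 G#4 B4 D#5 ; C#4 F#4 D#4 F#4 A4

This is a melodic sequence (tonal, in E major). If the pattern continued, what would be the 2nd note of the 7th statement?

With 5-note cells, note 2 of each statement runs E5, B4, F#4.
Carrying that down a 4th forward: C#4 → G#3 → D#3 → A2.

A2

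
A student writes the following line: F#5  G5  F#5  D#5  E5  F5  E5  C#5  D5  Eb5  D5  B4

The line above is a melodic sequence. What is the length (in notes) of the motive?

There are 12 notes; a 4-note unit gives 3 cells:
F#5 G5 F#5 D#5 | E5 F5 E5 C#5 | D5 Eb5 D5 B4
That's a consistent down a 2nd shift per cell, and no other grouping gives one.

4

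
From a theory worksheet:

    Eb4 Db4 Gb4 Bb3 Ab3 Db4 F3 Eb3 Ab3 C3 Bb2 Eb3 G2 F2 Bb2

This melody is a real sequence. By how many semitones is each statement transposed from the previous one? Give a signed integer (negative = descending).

The 3-note cells begin on Eb4, Bb3, F3, C3, G2 — each down a 4th from the last.
Eb4 to Bb3 spans -5 semitones.

-5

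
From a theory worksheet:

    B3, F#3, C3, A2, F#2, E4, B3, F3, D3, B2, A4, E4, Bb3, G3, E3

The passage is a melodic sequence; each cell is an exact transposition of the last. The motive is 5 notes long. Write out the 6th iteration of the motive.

C6 G5 Db5 Bb4 G4

With a 5-note motive the entries are B3, E4, A4, each up a 4th from the previous.
Continuing the starts: D5 → G5 → C6.
So cell 6 is C6 G5 Db5 Bb4 G4.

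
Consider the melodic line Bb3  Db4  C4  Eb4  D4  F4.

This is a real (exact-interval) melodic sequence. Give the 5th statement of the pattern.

F#4 A4

The 2-note cells begin on Bb3, C4, D4 — each up a 2nd from the last.
Carrying on: E4 → F#4.
So cell 5 is F#4 A4.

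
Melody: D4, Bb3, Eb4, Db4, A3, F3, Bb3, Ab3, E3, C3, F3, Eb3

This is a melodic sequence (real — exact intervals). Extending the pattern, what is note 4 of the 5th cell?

F2

The unit is 4 notes. Position-4 pitches of the 3 shown cells: Db4, Ab3, Eb3.
Each moves down a 4th. Continuing: Bb2 → F2.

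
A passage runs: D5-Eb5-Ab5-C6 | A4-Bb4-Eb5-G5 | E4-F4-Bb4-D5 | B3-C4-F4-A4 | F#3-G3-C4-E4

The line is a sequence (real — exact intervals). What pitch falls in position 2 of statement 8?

Grouping in 4s, the 2nd note of each cell is Eb5, Bb4, F4, C4, G3.
Extending down a 4th: D3 → A2 → E2.

E2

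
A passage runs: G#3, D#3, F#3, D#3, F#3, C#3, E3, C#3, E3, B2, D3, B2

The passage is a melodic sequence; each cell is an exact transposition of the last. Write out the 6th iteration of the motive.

Unit = 4 notes; the statements start on G#3, F#3, E3, moving down a 2nd each time.
Carrying on: D3 → C3 → Bb2.
From Bb2 the exact shape gives Bb2 F2 Ab2 F2.

Bb2 F2 Ab2 F2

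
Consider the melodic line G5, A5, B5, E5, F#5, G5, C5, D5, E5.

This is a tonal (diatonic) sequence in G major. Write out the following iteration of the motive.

With a 3-note motive the entries are G5, E5, C5, each down a 3rd from the previous.
From A4 the diatonic shape gives A4 B4 C5.

A4 B4 C5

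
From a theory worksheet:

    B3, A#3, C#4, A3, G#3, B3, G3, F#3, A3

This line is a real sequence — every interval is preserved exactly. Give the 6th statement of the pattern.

Db3 C3 Eb3

Taking 3-note groups, the heads are B3, A3, G3: the pattern moves down a 2nd.
Carrying on: F3 → Eb3 → Db3.
So cell 6 is Db3 C3 Eb3.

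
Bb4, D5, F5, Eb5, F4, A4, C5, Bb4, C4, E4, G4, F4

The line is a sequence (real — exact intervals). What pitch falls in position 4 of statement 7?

The unit is 4 notes. Position-4 pitches of the 3 shown cells: Eb5, Bb4, F4.
Carrying that down a 4th forward: C4 → G3 → D3 → A2.

A2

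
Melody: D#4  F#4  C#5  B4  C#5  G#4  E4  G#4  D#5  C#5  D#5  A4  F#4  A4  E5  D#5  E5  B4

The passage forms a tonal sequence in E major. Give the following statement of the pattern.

Unit = 6 notes; the statements start on D#4, E4, F#4, moving up a 2nd each time.
So cell 4 is G#4 B4 F#5 E5 F#5 C#5.

G#4 B4 F#5 E5 F#5 C#5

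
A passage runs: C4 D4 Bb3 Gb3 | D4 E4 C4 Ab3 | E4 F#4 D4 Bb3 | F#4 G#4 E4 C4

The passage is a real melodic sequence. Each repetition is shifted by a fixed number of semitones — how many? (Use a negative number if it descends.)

2

The 4-note cells begin on C4, D4, E4, F#4 — each up a 2nd from the last.
Counting half-steps from C4 to D4: 2.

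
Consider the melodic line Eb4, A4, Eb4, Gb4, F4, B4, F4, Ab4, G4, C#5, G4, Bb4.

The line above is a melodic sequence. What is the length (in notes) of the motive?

4

12 notes total. Splitting into 3 groups of 4:
Eb4 A4 Eb4 Gb4 | F4 B4 F4 Ab4 | G4 C#5 G4 Bb4
Each cell is the previous one up a 2nd — so the unit is 4 notes.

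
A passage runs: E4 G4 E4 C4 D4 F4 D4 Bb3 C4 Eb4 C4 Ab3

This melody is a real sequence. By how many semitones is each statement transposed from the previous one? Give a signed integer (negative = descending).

With a 4-note motive the entries are E4, D4, C4, each down a 2nd from the previous.
Counting half-steps from E4 to D4: -2.

-2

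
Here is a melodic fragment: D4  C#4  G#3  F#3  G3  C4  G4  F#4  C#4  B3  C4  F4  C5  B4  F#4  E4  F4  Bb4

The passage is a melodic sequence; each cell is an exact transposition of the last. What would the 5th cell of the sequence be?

With a 6-note motive the entries are D4, G4, C5, each up a 4th from the previous.
Extending up a 4th: F5 → Bb5.
So cell 5 is Bb5 A5 E5 D5 Eb5 Ab5.

Bb5 A5 E5 D5 Eb5 Ab5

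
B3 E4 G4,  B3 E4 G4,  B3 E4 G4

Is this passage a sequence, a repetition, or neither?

Each 3-note cell is identical (B3 E4 G4), restated at the same pitch.

repetition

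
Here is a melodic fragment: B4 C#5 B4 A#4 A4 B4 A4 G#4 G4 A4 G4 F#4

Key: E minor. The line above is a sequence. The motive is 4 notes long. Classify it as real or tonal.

real

Each cell has the same semitone pattern (2, -2, -1) — intervals are preserved exactly.
And C#5 lies outside E minor, so the sequence is real rather than tonal.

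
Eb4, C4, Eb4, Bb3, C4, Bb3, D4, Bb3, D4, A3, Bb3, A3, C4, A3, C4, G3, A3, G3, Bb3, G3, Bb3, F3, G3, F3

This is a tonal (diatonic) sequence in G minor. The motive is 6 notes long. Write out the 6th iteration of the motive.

G3 Eb3 G3 D3 Eb3 D3

With a 6-note motive the entries are Eb4, D4, C4, Bb3, each down a 2nd from the previous.
Continuing the starts: A3 → G3.
So cell 6 is G3 Eb3 G3 D3 Eb3 D3.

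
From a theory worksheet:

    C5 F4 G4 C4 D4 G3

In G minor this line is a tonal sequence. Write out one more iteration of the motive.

A3 D3

Taking 2-note groups, the heads are C5, G4, D4: the pattern moves down a 4th.
Statement 4 starts on A3 and keeps the same diatonic contour: A3 D3.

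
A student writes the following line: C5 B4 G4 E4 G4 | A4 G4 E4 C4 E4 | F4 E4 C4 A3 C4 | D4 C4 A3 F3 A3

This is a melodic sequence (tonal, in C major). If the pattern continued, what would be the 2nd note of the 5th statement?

The unit is 5 notes. Position-2 pitches of the 4 shown cells: B4, G4, E4, C4.
Each moves down a 3rd; the next is A3.

A3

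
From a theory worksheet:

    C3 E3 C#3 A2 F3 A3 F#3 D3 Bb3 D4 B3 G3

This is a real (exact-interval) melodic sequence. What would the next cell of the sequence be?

With a 4-note motive the entries are C3, F3, Bb3, each up a 4th from the previous.
Statement 4 starts on Eb4 and keeps the same exact contour: Eb4 G4 E4 C4.

Eb4 G4 E4 C4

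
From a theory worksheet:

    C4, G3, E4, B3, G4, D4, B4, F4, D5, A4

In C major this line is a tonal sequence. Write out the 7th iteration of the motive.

Unit = 2 notes; the statements start on C4, E4, G4, B4, D5, moving up a 3rd each time.
Continuing the starts: F5 → A5.
Statement 7 starts on A5 and keeps the same diatonic contour: A5 E5.

A5 E5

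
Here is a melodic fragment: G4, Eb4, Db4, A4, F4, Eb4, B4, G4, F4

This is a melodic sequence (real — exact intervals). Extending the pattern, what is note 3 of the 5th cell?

With 3-note cells, note 3 of each statement runs Db4, Eb4, F4.
Extending up a 2nd: G4 → A4.

A4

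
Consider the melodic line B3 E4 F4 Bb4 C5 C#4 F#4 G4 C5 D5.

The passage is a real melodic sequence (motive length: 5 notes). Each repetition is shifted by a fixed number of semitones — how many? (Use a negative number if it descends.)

With a 5-note motive the entries are B3, C#4, each up a 2nd from the previous.
B3 to C#4 spans +2 semitones.

2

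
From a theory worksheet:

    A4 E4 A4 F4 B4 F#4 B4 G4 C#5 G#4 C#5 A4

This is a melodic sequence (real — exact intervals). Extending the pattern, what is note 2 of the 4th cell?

The unit is 4 notes. Position-2 pitches of the 3 shown cells: E4, F#4, G#4.
Each moves up a 2nd; the next is A#4.

A#4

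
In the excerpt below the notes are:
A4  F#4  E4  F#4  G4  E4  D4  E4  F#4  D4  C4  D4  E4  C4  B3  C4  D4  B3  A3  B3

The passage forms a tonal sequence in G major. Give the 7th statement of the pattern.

B3 G3 F#3 G3

Unit = 4 notes; the statements start on A4, G4, F#4, E4, D4, moving down a 2nd each time.
Continuing the starts: C4 → B3.
So cell 7 is B3 G3 F#3 G3.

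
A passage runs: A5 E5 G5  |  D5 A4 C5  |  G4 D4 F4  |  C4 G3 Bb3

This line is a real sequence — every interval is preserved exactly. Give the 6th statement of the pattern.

The 3-note cells begin on A5, D5, G4, C4 — each down a 5th from the last.
Carrying on: F3 → Bb2.
Statement 6 starts on Bb2 and keeps the same exact contour: Bb2 F2 Ab2.

Bb2 F2 Ab2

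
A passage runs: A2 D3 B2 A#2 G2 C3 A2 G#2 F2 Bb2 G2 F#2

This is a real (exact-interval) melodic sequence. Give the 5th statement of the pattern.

With a 4-note motive the entries are A2, G2, F2, each down a 2nd from the previous.
Carrying on: Eb2 → Db2.
So cell 5 is Db2 Gb2 Eb2 D2.

Db2 Gb2 Eb2 D2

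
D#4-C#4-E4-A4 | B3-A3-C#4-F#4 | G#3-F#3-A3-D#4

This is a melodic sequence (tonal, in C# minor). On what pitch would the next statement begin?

Taking 4-note groups, the heads are D#4, B3, G#3: the pattern moves down a 3rd.
The next head, down a 3rd from G#3, is E3.

E3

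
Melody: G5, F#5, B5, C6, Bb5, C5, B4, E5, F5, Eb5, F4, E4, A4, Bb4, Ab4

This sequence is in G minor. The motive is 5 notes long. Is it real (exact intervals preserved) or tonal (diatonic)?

Each cell has the same semitone pattern (-1, 5, 1, -2) — intervals are preserved exactly.
And F#5 lies outside G minor, so the sequence is real rather than tonal.

real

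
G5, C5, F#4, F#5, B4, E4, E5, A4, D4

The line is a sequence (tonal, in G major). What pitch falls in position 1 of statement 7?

The unit is 3 notes. Position-1 pitches of the 3 shown cells: G5, F#5, E5.
Extending down a 2nd: D5 → C5 → B4 → A4.

A4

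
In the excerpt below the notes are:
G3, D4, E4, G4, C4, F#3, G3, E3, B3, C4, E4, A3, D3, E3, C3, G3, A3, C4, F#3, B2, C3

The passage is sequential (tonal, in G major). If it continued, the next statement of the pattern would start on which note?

A2

With a 7-note motive the entries are G3, E3, C3, each down a 3rd from the previous.
One more step down a 3rd gives A2.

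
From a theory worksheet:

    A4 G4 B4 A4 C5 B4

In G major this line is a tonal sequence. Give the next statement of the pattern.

D5 C5

Unit = 2 notes; the statements start on A4, B4, C5, moving up a 2nd each time.
So cell 4 is D5 C5.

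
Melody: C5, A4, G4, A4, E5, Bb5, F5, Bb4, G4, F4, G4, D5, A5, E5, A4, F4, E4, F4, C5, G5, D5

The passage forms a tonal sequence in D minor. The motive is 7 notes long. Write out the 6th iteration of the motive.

E4 C4 Bb3 C4 G4 D5 A4

Taking 7-note groups, the heads are C5, Bb4, A4: the pattern moves down a 2nd.
Continuing the starts: G4 → F4 → E4.
So cell 6 is E4 C4 Bb3 C4 G4 D5 A4.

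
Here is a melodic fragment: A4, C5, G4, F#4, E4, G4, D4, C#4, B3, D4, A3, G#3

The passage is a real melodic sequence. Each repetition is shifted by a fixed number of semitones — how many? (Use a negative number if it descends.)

The 4-note cells begin on A4, E4, B3 — each down a 4th from the last.
A4 to E4 spans -5 semitones.

-5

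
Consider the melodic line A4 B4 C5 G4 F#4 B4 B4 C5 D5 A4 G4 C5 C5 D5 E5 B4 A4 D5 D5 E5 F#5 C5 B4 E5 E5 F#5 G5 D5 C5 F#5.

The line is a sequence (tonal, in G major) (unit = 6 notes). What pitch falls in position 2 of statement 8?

The unit is 6 notes. Position-2 pitches of the 5 shown cells: B4, C5, D5, E5, F#5.
Extending up a 2nd: G5 → A5 → B5.

B5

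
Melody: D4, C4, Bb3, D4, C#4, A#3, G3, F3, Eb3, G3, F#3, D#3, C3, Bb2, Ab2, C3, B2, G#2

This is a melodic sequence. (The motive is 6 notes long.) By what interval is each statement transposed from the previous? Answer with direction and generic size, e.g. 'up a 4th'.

With a 6-note motive the entries are D4, G3, C3, each down a 5th from the previous.
From D4 to G3: down a 5th.

down a 5th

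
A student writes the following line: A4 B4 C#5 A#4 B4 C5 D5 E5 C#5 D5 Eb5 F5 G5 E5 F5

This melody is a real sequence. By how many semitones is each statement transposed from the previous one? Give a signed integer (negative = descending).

Taking 5-note groups, the heads are A4, C5, Eb5: the pattern moves up a 3rd.
A4 to C5 spans +3 semitones.

3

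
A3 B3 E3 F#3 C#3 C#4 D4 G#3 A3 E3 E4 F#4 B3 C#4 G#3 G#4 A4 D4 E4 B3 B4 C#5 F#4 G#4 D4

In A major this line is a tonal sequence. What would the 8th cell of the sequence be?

Unit = 5 notes; the statements start on A3, C#4, E4, G#4, B4, moving up a 3rd each time.
Continuing the starts: D5 → F#5 → A5.
So cell 8 is A5 B5 E5 F#5 C#5.

A5 B5 E5 F#5 C#5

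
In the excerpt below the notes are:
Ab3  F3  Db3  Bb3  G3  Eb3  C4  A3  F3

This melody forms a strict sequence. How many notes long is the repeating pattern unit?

3

There are 9 notes; a 3-note unit gives 3 cells:
Ab3 F3 Db3 | Bb3 G3 Eb3 | C4 A3 F3
Every group is a transposition up a 2nd of the one before; no shorter unit works.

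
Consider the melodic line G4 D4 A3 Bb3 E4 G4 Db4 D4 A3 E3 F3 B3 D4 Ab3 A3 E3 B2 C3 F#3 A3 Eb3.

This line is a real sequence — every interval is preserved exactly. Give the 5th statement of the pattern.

Taking 7-note groups, the heads are G4, D4, A3: the pattern moves down a 4th.
Continuing the starts: E3 → B2.
So cell 5 is B2 F#2 C#2 D2 G#2 B2 F2.

B2 F#2 C#2 D2 G#2 B2 F2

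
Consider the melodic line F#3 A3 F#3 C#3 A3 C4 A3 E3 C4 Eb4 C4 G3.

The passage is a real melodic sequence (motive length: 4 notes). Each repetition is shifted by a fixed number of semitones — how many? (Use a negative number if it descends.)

3

The 4-note cells begin on F#3, A3, C4 — each up a 3rd from the last.
Counting half-steps from F#3 to A3: 3.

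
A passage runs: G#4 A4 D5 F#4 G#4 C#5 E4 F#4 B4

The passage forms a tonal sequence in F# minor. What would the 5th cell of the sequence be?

With a 3-note motive the entries are G#4, F#4, E4, each down a 2nd from the previous.
Extending down a 2nd: D4 → C#4.
Statement 5 starts on C#4 and keeps the same diatonic contour: C#4 D4 G#4.

C#4 D4 G#4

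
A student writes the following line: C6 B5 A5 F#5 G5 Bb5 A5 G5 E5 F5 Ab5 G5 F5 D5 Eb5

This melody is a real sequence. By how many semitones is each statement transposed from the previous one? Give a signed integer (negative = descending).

-2

The 5-note cells begin on C6, Bb5, Ab5 — each down a 2nd from the last.
C6→Bb5 is 82 − 84 = -2 semitones.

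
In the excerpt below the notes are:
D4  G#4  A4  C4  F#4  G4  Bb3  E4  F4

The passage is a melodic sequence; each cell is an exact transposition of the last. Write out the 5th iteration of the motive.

The 3-note cells begin on D4, C4, Bb3 — each down a 2nd from the last.
Extending down a 2nd: Ab3 → Gb3.
Statement 5 starts on Gb3 and keeps the same exact contour: Gb3 C4 Db4.

Gb3 C4 Db4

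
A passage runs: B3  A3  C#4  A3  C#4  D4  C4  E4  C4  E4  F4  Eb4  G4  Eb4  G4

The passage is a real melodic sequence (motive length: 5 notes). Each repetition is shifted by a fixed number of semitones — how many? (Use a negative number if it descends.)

With a 5-note motive the entries are B3, D4, F4, each up a 3rd from the previous.
Counting half-steps from B3 to D4: 3.

3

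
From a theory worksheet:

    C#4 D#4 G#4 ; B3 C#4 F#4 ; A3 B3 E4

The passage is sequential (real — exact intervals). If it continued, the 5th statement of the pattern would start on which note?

Unit = 3 notes; the statements start on C#4, B3, A3, moving down a 2nd each time.
Extending the heads down a 2nd: G3 → F3.

F3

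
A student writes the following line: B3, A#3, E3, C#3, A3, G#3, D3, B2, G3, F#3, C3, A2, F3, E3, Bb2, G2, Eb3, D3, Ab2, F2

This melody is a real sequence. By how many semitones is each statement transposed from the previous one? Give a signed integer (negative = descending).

-2

Taking 4-note groups, the heads are B3, A3, G3, F3, Eb3: the pattern moves down a 2nd.
B3 to A3 spans -2 semitones.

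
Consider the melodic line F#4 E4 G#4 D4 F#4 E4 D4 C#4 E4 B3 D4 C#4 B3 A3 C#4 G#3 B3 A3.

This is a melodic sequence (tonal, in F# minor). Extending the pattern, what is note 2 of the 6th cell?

Grouping in 6s, the 2nd note of each cell is E4, C#4, A3.
Extending down a 3rd: F#3 → D3 → B2.

B2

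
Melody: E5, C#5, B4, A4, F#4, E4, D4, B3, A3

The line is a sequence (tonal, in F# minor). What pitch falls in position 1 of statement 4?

The unit is 3 notes. Position-1 pitches of the 3 shown cells: E5, A4, D4.
From D4, down a 5th gives G#3.

G#3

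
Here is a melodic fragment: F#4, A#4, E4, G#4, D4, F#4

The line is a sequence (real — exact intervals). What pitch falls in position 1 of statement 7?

With 2-note cells, note 1 of each statement runs F#4, E4, D4.
Extending down a 2nd: C4 → Bb3 → Ab3 → Gb3.

Gb3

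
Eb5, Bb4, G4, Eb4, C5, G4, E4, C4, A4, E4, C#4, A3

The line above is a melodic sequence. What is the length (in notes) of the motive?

12 notes total. Splitting into 3 groups of 4:
Eb5 Bb4 G4 Eb4 | C5 G4 E4 C4 | A4 E4 C#4 A3
Each cell is the previous one down a 3rd — so the unit is 4 notes.

4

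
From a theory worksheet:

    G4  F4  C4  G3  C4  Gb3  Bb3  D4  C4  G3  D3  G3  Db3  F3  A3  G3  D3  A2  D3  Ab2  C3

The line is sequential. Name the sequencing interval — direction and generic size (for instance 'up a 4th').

With a 7-note motive the entries are G4, D4, A3, each down a 4th from the previous.
From G4 to D4: down a 4th.

down a 4th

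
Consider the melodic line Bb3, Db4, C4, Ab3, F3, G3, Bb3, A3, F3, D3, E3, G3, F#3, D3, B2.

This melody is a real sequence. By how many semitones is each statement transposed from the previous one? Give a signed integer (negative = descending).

-3

The 5-note cells begin on Bb3, G3, E3 — each down a 3rd from the last.
Bb3 to G3 spans -3 semitones.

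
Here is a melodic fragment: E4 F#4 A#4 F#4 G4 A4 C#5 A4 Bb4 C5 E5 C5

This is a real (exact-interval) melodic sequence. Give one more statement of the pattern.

Db5 Eb5 G5 Eb5

Taking 4-note groups, the heads are E4, G4, Bb4: the pattern moves up a 3rd.
So cell 4 is Db5 Eb5 G5 Eb5.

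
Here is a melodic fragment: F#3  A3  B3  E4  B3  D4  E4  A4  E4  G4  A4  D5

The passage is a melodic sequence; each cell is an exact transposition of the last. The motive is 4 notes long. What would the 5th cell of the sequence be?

Taking 4-note groups, the heads are F#3, B3, E4: the pattern moves up a 4th.
Continuing the starts: A4 → D5.
Statement 5 starts on D5 and keeps the same exact contour: D5 F5 G5 C6.

D5 F5 G5 C6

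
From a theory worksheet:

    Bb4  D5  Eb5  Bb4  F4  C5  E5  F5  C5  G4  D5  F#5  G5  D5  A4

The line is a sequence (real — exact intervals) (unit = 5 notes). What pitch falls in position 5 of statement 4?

B4

The unit is 5 notes. Position-5 pitches of the 3 shown cells: F4, G4, A4.
From A4, up a 2nd gives B4.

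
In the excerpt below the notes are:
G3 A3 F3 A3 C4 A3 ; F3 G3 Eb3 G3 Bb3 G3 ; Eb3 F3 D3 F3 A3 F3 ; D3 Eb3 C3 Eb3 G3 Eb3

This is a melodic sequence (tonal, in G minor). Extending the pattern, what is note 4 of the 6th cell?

Grouping in 6s, the 4th note of each cell is A3, G3, F3, Eb3.
Each moves down a 2nd. Continuing: D3 → C3.

C3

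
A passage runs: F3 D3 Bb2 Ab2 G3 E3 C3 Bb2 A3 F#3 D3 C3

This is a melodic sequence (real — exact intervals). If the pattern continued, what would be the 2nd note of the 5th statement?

With 4-note cells, note 2 of each statement runs D3, E3, F#3.
Carrying that up a 2nd forward: G#3 → A#3.

A#3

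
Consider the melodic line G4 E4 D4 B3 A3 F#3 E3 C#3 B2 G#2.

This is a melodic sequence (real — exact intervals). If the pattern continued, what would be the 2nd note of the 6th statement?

D#2

With 2-note cells, note 2 of each statement runs E4, B3, F#3, C#3, G#2.
From G#2, down a 4th gives D#2.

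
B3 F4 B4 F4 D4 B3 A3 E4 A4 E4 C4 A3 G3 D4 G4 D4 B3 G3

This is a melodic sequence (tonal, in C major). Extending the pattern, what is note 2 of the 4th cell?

C4

Grouping in 6s, the 2nd note of each cell is F4, E4, D4.
Each moves down a 2nd; the next is C4.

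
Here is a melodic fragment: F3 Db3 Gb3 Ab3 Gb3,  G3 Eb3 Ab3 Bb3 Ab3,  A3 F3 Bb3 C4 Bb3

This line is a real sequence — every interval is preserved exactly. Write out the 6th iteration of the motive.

D#4 B3 E4 F#4 E4

With a 5-note motive the entries are F3, G3, A3, each up a 2nd from the previous.
Continuing the starts: B3 → C#4 → D#4.
From D#4 the exact shape gives D#4 B3 E4 F#4 E4.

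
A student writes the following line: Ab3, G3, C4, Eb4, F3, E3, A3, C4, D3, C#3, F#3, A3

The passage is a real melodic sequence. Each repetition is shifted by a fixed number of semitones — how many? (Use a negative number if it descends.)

With a 4-note motive the entries are Ab3, F3, D3, each down a 3rd from the previous.
Ab3 to F3 spans -3 semitones.

-3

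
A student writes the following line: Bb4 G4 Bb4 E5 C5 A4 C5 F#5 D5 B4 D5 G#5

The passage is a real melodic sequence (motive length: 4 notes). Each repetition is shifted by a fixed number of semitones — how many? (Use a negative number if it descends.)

2

Taking 4-note groups, the heads are Bb4, C5, D5: the pattern moves up a 2nd.
Bb4 to C5 spans +2 semitones.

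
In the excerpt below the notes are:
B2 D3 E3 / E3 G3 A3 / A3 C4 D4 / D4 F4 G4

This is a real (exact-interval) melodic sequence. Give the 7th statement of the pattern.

Unit = 3 notes; the statements start on B2, E3, A3, D4, moving up a 4th each time.
Carrying on: G4 → C5 → F5.
Statement 7 starts on F5 and keeps the same exact contour: F5 Ab5 Bb5.

F5 Ab5 Bb5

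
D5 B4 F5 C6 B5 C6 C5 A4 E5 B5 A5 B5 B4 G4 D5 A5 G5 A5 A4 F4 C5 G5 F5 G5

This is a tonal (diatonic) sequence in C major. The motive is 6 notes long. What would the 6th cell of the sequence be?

Taking 6-note groups, the heads are D5, C5, B4, A4: the pattern moves down a 2nd.
Continuing the starts: G4 → F4.
From F4 the diatonic shape gives F4 D4 A4 E5 D5 E5.

F4 D4 A4 E5 D5 E5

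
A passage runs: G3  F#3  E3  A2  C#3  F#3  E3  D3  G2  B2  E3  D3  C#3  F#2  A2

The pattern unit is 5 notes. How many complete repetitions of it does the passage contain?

3

15 notes in groups of 5 gives 15/5 = 3 statements.
Starts: G3, F#3, E3 — each down a 2nd.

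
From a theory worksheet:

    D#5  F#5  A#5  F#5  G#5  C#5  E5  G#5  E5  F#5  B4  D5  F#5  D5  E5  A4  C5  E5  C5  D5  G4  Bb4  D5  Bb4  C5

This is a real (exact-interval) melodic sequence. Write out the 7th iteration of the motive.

Eb4 Gb4 Bb4 Gb4 Ab4

Taking 5-note groups, the heads are D#5, C#5, B4, A4, G4: the pattern moves down a 2nd.
Extending down a 2nd: F4 → Eb4.
Statement 7 starts on Eb4 and keeps the same exact contour: Eb4 Gb4 Bb4 Gb4 Ab4.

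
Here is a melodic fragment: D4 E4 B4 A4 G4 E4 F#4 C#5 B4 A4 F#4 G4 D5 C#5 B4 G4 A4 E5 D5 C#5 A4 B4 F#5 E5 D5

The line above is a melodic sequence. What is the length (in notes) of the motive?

Try groups of 5 (5 cells in 25 notes):
D4 E4 B4 A4 G4 | E4 F#4 C#5 B4 A4 | F#4 G4 D5 C#5 B4 | G4 A4 E5 D5 C#5 | A4 B4 F#5 E5 D5
That's a consistent up a 2nd shift per cell, and no other grouping gives one.

5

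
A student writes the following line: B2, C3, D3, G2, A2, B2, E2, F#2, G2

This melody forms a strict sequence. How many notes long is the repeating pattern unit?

There are 9 notes; a 3-note unit gives 3 cells:
B2 C3 D3 | G2 A2 B2 | E2 F#2 G2
That's a consistent down a 3rd shift per cell, and no other grouping gives one.

3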